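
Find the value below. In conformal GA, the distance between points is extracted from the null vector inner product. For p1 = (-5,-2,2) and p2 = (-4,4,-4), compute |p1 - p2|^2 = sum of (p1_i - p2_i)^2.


p1 - p2 = (-1, -6, 6)
|p1 - p2|^2 = (-1)^2 + (-6)^2 + 6^2
= 1 + 36 + 36
= 73


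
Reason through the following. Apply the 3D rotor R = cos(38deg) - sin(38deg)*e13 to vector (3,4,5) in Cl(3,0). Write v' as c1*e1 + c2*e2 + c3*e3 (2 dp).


Rotor R = cos(38deg) - sin(38deg)*e13
Rotation angle theta = 2 * 38 = 76 degrees in the e13 plane (e1 -> e3).
The component perpendicular to the plane (e2) is invariant: v'_2 = v2 = 4.00
cos(76deg) = 0.2419, sin(76deg) = 0.9703
v'_1 = v1*cos(theta) - v3*sin(theta) = 3*0.2419 - 5*0.9703 = -4.13
v'_3 = v1*sin(theta) + v3*cos(theta) = 3*0.9703 + 5*0.2419 = 4.12
v' = -4.13*e1 + 4.00*e2 + 4.12*e3


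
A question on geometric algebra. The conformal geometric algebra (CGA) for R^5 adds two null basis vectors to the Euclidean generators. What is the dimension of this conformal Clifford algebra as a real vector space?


The conformal model of R^5 uses Cl(6,1): the 5 Euclidean generators plus two extra orthogonal generators e+ (e+^2 = +1) and e- (e-^2 = -1), from which the null vectors e0, einf are built.
Number of generators m = 5 + 2 = 7.
dim Cl(p,q) = 2^m = 2^7 = 128


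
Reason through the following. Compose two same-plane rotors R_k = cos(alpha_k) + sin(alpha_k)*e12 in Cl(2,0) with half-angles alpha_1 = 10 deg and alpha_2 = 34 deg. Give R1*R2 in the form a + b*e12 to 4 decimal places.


Same-plane rotors commute and their half-angles add:
R1*R2 = cos(a1 + a2) + sin(a1 + a2)*e12.
a1 + a2 = 10 + 34 = 44 deg
cos(44 deg) = 0.7193
sin(44 deg) = 0.6947
R1*R2 = 0.7193 + 0.6947*e12


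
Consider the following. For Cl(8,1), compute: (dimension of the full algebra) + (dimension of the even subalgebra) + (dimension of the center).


n = 8 + 1 = 9
Total dim = 2^9 = 512
Even subalgebra dim = 2^8 = 256
n is odd, so center dim = 2
Sum = 512 + 256 + 2 = 770


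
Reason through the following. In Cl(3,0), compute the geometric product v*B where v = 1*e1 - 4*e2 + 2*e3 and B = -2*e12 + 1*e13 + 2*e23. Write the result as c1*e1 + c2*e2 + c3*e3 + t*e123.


vB has grade-1 (vector) and grade-3 (trivector) parts: vB = (v _| B) + (v ^ B).
Vector part <vB>_1:
  e1: -v2*b12 - v3*b13 = -(-4)*(-2) - (2)*(1) = -10
  e2: v1*b12 - v3*b23 = (1)*(-2) - (2)*(2) = -6
  e3: v1*b13 + v2*b23 = (1)*(1) + (-4)*(2) = -7
Trivector part <vB>_3:
  e123: v1*b23 - v2*b13 + v3*b12 = (1)*(2) - (-4)*(1) + (2)*(-2) = 2
vB = -10*e1 - 6*e2 - 7*e3 + 2*e123


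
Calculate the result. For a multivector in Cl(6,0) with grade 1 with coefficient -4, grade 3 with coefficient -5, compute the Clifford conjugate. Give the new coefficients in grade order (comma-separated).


Clifford conjugate sign for grade k: (-1)^(k(k+1)/2)
Grade 1: (-1)^(1*2/2) = (-1)^1 = -1, coeff -4 -> 4
Grade 3: (-1)^(3*4/2) = (-1)^6 = 1, coeff -5 -> -5
Conjugated coefficients: 4, -5


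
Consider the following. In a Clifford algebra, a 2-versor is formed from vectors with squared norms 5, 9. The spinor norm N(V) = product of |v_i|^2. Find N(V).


Spinor norm N(V) = |v1|^2 * |v2|^2 * ... * |v2|^2
= 5 * 9
Running product: 5, 45
N(V) = 45


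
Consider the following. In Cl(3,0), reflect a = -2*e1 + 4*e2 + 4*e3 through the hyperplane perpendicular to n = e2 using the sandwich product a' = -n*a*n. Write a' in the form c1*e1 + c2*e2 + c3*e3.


Reflection formula: a' = -n*a*n, with n = e2 (unit vector, n^2 = 1).
For reflection through hyperplane perp to e2:
The component along e2 flips sign, others stay.
a = (-2, 4, 4)
a' = (-2, -4, 4)
a' = -2*e1 - 4*e2 + 4*e3


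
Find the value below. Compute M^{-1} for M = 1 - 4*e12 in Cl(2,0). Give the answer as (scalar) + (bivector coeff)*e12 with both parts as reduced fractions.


M = 1 - 4*e12, where e12^2 = -1.
Since M commutes with its reverse ~M = a - b*e12, M * ~M = a^2 - b^2*e12^2 = a^2 + b^2.
So M^{-1} = ~M / (a^2 + b^2) = (a - b*e12)/(a^2 + b^2).
a^2 + b^2 = 1 + 16 = 17
Scalar part = 1/17 = 1/17
Bivector coeff = 4/17 = 4/17
M^{-1} = 1/17 + 4/17*e12


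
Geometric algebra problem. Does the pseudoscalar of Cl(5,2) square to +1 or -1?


The pseudoscalar I = e1...e_n (product of all n generators) of Cl(p,q) satisfies I^2 = (-1)^(q + n(n-1)/2).
p = 5, q = 2, n = p + q = 7
n(n-1)/2 = 7 * 6 / 2 = 21
Exponent = q + n(n-1)/2 = 2 + 21 = 23
I^2 = (-1)^23 = -1


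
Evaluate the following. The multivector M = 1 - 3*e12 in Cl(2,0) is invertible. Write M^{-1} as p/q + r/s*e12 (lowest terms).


M = 1 - 3*e12, where e12^2 = -1.
Since M commutes with its reverse ~M = a - b*e12, M * ~M = a^2 - b^2*e12^2 = a^2 + b^2.
So M^{-1} = ~M / (a^2 + b^2) = (a - b*e12)/(a^2 + b^2).
a^2 + b^2 = 1 + 9 = 10
Scalar part = 1/10 = 1/10
Bivector coeff = 3/10 = 3/10
M^{-1} = 1/10 + 3/10*e12


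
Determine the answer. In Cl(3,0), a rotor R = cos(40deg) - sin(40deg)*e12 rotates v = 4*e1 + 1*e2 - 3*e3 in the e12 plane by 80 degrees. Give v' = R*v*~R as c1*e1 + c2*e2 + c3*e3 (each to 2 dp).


Rotor R = cos(40deg) - sin(40deg)*e12
Rotation angle theta = 2 * 40 = 80 degrees in the e12 plane (e1 -> e2).
The component perpendicular to the plane (e3) is invariant: v'_3 = v3 = -3.00
cos(80deg) = 0.1736, sin(80deg) = 0.9848
v'_1 = v1*cos(theta) - v2*sin(theta) = 4*0.1736 - 1*0.9848 = -0.29
v'_2 = v1*sin(theta) + v2*cos(theta) = 4*0.9848 + 1*0.1736 = 4.11
v' = -0.29*e1 + 4.11*e2 - 3.00*e3


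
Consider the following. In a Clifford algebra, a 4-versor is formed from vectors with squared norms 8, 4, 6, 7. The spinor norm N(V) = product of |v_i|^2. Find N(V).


Spinor norm N(V) = |v1|^2 * |v2|^2 * ... * |v4|^2
= 8 * 4 * 6 * 7
Running product: 8, 32, 192, 1344
N(V) = 1344


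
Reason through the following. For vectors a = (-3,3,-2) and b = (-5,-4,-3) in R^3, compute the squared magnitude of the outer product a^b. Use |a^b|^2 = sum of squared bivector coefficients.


a wedge b = (a1*b2 - a2*b1)*e12 + (a1*b3 - a3*b1)*e13 + (a2*b3 - a3*b2)*e23
e12 coeff: (-3)*(-4) - 3*(-5) = 12 - (-15) = 27
e13 coeff: (-3)*(-3) - (-2)*(-5) = 9 - 10 = -1
e23 coeff: 3*(-3) - (-2)*(-4) = -9 - 8 = -17
|a wedge b|^2 = 27^2 + (-1)^2 + (-17)^2
= 729 + 1 + 289
= 1019


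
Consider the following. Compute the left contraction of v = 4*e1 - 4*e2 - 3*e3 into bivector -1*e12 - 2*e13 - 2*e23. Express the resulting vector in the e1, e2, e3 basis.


Left contraction v _| B = <vB>_1 (grade-1 part of the geometric product vB).
Using e1_|e12 = e2, e2_|e12 = -e1, e1_|e13 = e3, e3_|e13 = -e1, e2_|e23 = e3, e3_|e23 = -e2:
e1 coeff: -v2*b12 - v3*b13 = -(-4)*(-1) - (-3)*(-2) = -10
e2 coeff: v1*b12 - v3*b23 = (4)*(-1) - (-3)*(-2) = -10
e3 coeff: v1*b13 + v2*b23 = (4)*(-2) + (-4)*(-2) = 0
v _| B = -10*e1 - 10*e2 + 0*e3


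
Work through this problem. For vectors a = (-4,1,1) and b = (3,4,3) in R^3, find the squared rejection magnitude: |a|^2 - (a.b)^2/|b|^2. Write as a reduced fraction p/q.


|a|^2 = (-4)^2 + 1^2 + 1^2 = 18
|b|^2 = 3^2 + 4^2 + 3^2 = 34
a . b = (-4)*3 + 1*4 + 1*3 = -5
(a.b)^2 = (-5)^2 = 25
|rej|^2 = 18 - 25/34
= (612 - 25)/34
= 587/34
In lowest terms: 587/34


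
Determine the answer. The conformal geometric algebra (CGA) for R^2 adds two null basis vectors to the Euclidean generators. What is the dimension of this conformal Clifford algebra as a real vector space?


The conformal model of R^2 uses Cl(3,1): the 2 Euclidean generators plus two extra orthogonal generators e+ (e+^2 = +1) and e- (e-^2 = -1), from which the null vectors e0, einf are built.
Number of generators m = 2 + 2 = 4.
dim Cl(p,q) = 2^m = 2^4 = 16


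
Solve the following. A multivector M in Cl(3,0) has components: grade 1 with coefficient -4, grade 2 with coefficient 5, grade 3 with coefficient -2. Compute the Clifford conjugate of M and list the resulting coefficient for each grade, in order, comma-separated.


Clifford conjugate sign for grade k: (-1)^(k(k+1)/2)
Grade 1: (-1)^(1*2/2) = (-1)^1 = -1, coeff -4 -> 4
Grade 2: (-1)^(2*3/2) = (-1)^3 = -1, coeff 5 -> -5
Grade 3: (-1)^(3*4/2) = (-1)^6 = 1, coeff -2 -> -2
Conjugated coefficients: 4, -5, -2


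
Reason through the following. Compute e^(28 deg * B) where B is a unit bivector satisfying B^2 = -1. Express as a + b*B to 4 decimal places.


For a unit bivector B with B^2 = -1, the exponential series gives
e^(theta*B) = cos(theta) + sin(theta)*B (the GA analogue of Euler's formula).
theta = 28 degrees = 0.488692 rad
cos(28 deg) = 0.8829
sin(28 deg) = 0.4695
exp(theta*B) = 0.8829 + 0.4695*B


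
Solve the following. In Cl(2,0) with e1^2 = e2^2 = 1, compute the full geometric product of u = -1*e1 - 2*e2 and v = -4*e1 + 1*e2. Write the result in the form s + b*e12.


Expand: (-1*e1 - 2*e2)(-4*e1 + 1*e2)
= (-1)*(-4)*e1e1 + (-1)*1*e1e2 + (-2)*(-4)*e2e1 + (-2)*1*e2e2
Using e1^2 = e2^2 = 1, e2e1 = -e1e2:
Scalar part s = (-1)*(-4) + (-2)*1 = 4 + (-2) = 2
Bivector part b = (-1)*1 - (-2)*(-4) = -1 - 8 = -9
uv = 2 - 9*e12


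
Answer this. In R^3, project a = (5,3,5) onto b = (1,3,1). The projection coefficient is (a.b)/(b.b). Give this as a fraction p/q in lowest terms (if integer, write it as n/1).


Projection coefficient = (a . b) / (b . b)
a . b = 5*1 + 3*3 + 5*1
= 5 + 9 + 5 = 19
b . b = 1^2 + 3^2 + 1^2
= 1 + 9 + 1 = 11
Coefficient = 19/11
In lowest terms: 19/11


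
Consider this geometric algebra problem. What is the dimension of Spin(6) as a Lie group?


Spin(n) double-covers SO(n); both have Lie algebra so(n) of dimension n(n-1)/2.
n = 6
n(n-1) = 6 * 5 = 30
dim Spin(6) = 30/2 = 15


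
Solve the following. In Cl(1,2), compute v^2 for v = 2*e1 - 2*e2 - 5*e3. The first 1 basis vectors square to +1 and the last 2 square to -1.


v^2 = sum of c_i^2 * e_i^2
Positive signature terms (e_i^2 = +1): 2^2 = 4
Negative signature terms (e_j^2 = -1): (-2)^2 + (-5)^2 = 29
v^2 = 4 - 29 = -25


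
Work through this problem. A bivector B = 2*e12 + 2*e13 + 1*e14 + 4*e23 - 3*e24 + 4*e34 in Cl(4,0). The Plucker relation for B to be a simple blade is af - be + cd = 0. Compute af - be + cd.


Plucker relation: af - be + cd
a*f = 2*4 = 8
b*e = 2*(-3) = -6
c*d = 1*4 = 4
af - be + cd = 8 - (-6) + 4
= 18


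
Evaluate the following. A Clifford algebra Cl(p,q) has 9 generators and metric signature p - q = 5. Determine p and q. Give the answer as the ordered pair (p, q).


We need p + q = 9 and p - q = 5.
Adding: 2p = 9 + 5 = 14, so p = 7.
Then q = 9 - 7 = 2.
(p, q) = (7, 2)


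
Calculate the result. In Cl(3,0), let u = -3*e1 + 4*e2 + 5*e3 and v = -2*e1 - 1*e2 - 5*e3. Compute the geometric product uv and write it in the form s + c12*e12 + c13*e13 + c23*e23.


In Cl(3,0): e_i^2 = 1, e_ie_j = -e_je_i for i != j.
Scalar part = u . v = (-3)*(-2) + 4*(-1) + 5*(-5)
= 6 + (-4) + (-25) = -23
e12 coeff = (-3)*(-1) - 4*(-2) = 3 - (-8) = 11
e13 coeff = (-3)*(-5) - 5*(-2) = 15 - (-10) = 25
e23 coeff = 4*(-5) - 5*(-1) = -20 - (-5) = -15
uv = -23 + 11*e12 + 25*e13 - 15*e23


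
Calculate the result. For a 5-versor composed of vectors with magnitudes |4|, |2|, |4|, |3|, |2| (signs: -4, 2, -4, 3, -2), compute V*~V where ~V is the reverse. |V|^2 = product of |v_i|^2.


Each vector v_i has |v_i|^2 = s_i^2
Squared scales: (-4)^2 = 16, 2^2 = 4, (-4)^2 = 16, 3^2 = 9, (-2)^2 = 4
|V|^2 = 16 * 4 * 16 * 9 * 4
= 36864


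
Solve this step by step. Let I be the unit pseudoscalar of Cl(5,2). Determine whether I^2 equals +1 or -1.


The pseudoscalar I = e1...e_n (product of all n generators) of Cl(p,q) satisfies I^2 = (-1)^(q + n(n-1)/2).
p = 5, q = 2, n = p + q = 7
n(n-1)/2 = 7 * 6 / 2 = 21
Exponent = q + n(n-1)/2 = 2 + 21 = 23
I^2 = (-1)^23 = -1


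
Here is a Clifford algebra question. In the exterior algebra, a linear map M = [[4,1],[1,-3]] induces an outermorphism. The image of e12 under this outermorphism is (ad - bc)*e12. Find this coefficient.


The outermorphism of a linear map f sends e1^e2 to f(e1)^f(e2).
f(e1) = 4*e1 + 1*e2
f(e2) = 1*e1 - 3*e2
f(e1) ^ f(e2) = (4*e1 + 1*e2) ^ (1*e1 - 3*e2)
= 4*(-3)*e12 + 1*1*e21
= (-12 - 1)*e12
= -13*e12
Coefficient = -13


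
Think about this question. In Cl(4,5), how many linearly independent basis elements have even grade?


Even subalgebra dimension = 2^(n-1)
n = 4 + 5 = 9
2^(9 - 1) = 2^8 = 256
Verification: sum of C(9,k) for even k = 1 + 36 + 126 + 84 + 9 = 256
Result = 256


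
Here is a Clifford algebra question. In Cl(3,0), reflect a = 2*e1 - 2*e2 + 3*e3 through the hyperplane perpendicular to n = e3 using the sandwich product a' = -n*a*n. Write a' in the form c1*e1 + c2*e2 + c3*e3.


Reflection formula: a' = -n*a*n, with n = e3 (unit vector, n^2 = 1).
For reflection through hyperplane perp to e3:
The component along e3 flips sign, others stay.
a = (2, -2, 3)
a' = (2, -2, -3)
a' = 2*e1 - 2*e2 - 3*e3


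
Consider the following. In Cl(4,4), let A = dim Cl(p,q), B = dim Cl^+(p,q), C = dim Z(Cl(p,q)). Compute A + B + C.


n = 4 + 4 = 8
Total dim = 2^8 = 256
Even subalgebra dim = 2^7 = 128
n is even, so center dim = 1
Sum = 256 + 128 + 1 = 385


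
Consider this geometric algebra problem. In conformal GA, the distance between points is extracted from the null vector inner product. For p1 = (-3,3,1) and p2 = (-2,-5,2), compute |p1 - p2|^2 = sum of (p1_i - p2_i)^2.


p1 - p2 = (-1, 8, -1)
|p1 - p2|^2 = (-1)^2 + 8^2 + (-1)^2
= 1 + 64 + 1
= 66


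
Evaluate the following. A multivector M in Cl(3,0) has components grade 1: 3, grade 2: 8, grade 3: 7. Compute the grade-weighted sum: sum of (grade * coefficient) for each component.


Grade-weighted sum = sum of grade_k * coefficient_k
1*3 = 3
2*8 = 16
3*7 = 21
Total = 3 + 16 + 21 = 40


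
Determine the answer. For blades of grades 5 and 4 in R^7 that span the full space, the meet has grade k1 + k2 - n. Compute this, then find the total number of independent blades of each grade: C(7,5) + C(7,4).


Meet grade = grade(A) + grade(B) - n
= 5 + 4 - 7 = 2
C(7,5) = 21
C(7,4) = 35
dim_A + dim_B = 21 + 35 = 56


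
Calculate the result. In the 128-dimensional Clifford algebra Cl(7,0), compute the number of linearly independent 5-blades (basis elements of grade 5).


Number of grade-k basis blades in Cl(p,q) with n = p + q is C(n, k).
n = 7 + 0 = 7
C(7, 5) = 7! / (5! * 2!)
= 5040 / (120 * 2)
= 21


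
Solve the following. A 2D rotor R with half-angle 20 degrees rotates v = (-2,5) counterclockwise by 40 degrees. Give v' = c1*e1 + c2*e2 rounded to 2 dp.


Rotor R = cos(20deg) - sin(20deg)*e12
Rotation angle theta = 2 * 20 = 40 degrees
v' = R*v*~R rotates v by theta.
cos(40deg) = 0.7660, sin(40deg) = 0.6428
v'_1 = -2*cos(40deg) - 5*sin(40deg)
= -2*0.7660 - 5*0.6428
= -4.75
v'_2 = -2*sin(40deg) + 5*cos(40deg)
= -2*0.6428 + 5*0.7660
= 2.54
v' = -4.75*e1 + 2.54*e2


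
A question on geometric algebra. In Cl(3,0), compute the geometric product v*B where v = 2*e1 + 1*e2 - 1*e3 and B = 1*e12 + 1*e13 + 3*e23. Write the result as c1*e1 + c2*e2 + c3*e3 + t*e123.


vB has grade-1 (vector) and grade-3 (trivector) parts: vB = (v _| B) + (v ^ B).
Vector part <vB>_1:
  e1: -v2*b12 - v3*b13 = -(1)*(1) - (-1)*(1) = 0
  e2: v1*b12 - v3*b23 = (2)*(1) - (-1)*(3) = 5
  e3: v1*b13 + v2*b23 = (2)*(1) + (1)*(3) = 5
Trivector part <vB>_3:
  e123: v1*b23 - v2*b13 + v3*b12 = (2)*(3) - (1)*(1) + (-1)*(1) = 4
vB = 0*e1 + 5*e2 + 5*e3 + 4*e123


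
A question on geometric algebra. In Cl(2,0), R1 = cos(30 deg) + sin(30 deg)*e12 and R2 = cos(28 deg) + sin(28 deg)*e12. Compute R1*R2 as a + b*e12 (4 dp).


Same-plane rotors commute and their half-angles add:
R1*R2 = cos(a1 + a2) + sin(a1 + a2)*e12.
a1 + a2 = 30 + 28 = 58 deg
cos(58 deg) = 0.5299
sin(58 deg) = 0.8480
R1*R2 = 0.5299 + 0.8480*e12


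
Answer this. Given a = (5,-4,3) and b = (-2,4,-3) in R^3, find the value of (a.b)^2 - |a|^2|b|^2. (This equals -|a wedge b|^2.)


a . b = 5*(-2) + (-4)*4 + 3*(-3)
= -10 + (-16) + (-9) = -35
|a|^2 = 5^2 + (-4)^2 + 3^2 = 50
|b|^2 = (-2)^2 + 4^2 + (-3)^2 = 29
(a.b)^2 = (-35)^2 = 1225
|a|^2 * |b|^2 = 50 * 29 = 1450
Result = 1225 - 1450 = -225


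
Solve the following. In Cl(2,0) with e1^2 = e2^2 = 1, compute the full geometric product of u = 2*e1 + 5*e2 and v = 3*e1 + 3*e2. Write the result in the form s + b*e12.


Expand: (2*e1 + 5*e2)(3*e1 + 3*e2)
= 2*3*e1e1 + 2*3*e1e2 + 5*3*e2e1 + 5*3*e2e2
Using e1^2 = e2^2 = 1, e2e1 = -e1e2:
Scalar part s = 2*3 + 5*3 = 6 + 15 = 21
Bivector part b = 2*3 - 5*3 = 6 - 15 = -9
uv = 21 - 9*e12


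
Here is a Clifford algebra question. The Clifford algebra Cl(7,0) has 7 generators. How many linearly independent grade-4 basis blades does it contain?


Number of grade-k basis blades in Cl(p,q) with n = p + q is C(n, k).
n = 7 + 0 = 7
C(7, 4) = 7! / (4! * 3!)
= 5040 / (24 * 6)
= 35


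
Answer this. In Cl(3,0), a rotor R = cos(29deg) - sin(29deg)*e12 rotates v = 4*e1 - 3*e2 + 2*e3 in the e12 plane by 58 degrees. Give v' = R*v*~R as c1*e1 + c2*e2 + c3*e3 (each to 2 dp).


Rotor R = cos(29deg) - sin(29deg)*e12
Rotation angle theta = 2 * 29 = 58 degrees in the e12 plane (e1 -> e2).
The component perpendicular to the plane (e3) is invariant: v'_3 = v3 = 2.00
cos(58deg) = 0.5299, sin(58deg) = 0.8480
v'_1 = v1*cos(theta) - v2*sin(theta) = 4*0.5299 - (-3)*0.8480 = 4.66
v'_2 = v1*sin(theta) + v2*cos(theta) = 4*0.8480 + (-3)*0.5299 = 1.80
v' = 4.66*e1 + 1.80*e2 + 2.00*e3


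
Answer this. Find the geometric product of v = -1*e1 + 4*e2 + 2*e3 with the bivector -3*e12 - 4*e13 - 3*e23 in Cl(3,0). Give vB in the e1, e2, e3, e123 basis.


vB has grade-1 (vector) and grade-3 (trivector) parts: vB = (v _| B) + (v ^ B).
Vector part <vB>_1:
  e1: -v2*b12 - v3*b13 = -(4)*(-3) - (2)*(-4) = 20
  e2: v1*b12 - v3*b23 = (-1)*(-3) - (2)*(-3) = 9
  e3: v1*b13 + v2*b23 = (-1)*(-4) + (4)*(-3) = -8
Trivector part <vB>_3:
  e123: v1*b23 - v2*b13 + v3*b12 = (-1)*(-3) - (4)*(-4) + (2)*(-3) = 13
vB = 20*e1 + 9*e2 - 8*e3 + 13*e123


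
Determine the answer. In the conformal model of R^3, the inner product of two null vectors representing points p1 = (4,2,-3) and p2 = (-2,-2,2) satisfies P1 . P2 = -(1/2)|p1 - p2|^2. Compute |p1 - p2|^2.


p1 - p2 = (6, 4, -5)
|p1 - p2|^2 = 6^2 + 4^2 + (-5)^2
= 36 + 16 + 25
= 77


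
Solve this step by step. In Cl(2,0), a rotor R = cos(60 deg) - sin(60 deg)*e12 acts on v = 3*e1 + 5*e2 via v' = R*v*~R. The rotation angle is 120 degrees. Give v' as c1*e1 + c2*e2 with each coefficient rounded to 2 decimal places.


Rotor R = cos(60deg) - sin(60deg)*e12
Rotation angle theta = 2 * 60 = 120 degrees
v' = R*v*~R rotates v by theta.
cos(120deg) = -0.5000, sin(120deg) = 0.8660
v'_1 = 3*cos(120deg) - 5*sin(120deg)
= 3*(-0.5000) - 5*0.8660
= -5.83
v'_2 = 3*sin(120deg) + 5*cos(120deg)
= 3*0.8660 + 5*(-0.5000)
= 0.10
v' = -5.83*e1 + 0.10*e2


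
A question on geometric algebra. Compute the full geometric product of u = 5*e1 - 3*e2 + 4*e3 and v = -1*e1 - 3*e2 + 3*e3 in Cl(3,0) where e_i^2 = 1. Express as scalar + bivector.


In Cl(3,0): e_i^2 = 1, e_ie_j = -e_je_i for i != j.
Scalar part = u . v = 5*(-1) + (-3)*(-3) + 4*3
= -5 + 9 + 12 = 16
e12 coeff = 5*(-3) - (-3)*(-1) = -15 - 3 = -18
e13 coeff = 5*3 - 4*(-1) = 15 - (-4) = 19
e23 coeff = (-3)*3 - 4*(-3) = -9 - (-12) = 3
uv = 16 - 18*e12 + 19*e13 + 3*e23


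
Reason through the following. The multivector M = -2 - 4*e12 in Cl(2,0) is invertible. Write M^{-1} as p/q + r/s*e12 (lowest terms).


M = -2 - 4*e12, where e12^2 = -1.
Since M commutes with its reverse ~M = a - b*e12, M * ~M = a^2 - b^2*e12^2 = a^2 + b^2.
So M^{-1} = ~M / (a^2 + b^2) = (a - b*e12)/(a^2 + b^2).
a^2 + b^2 = 4 + 16 = 20
Scalar part = -2/20 = -1/10
Bivector coeff = 4/20 = 1/5
M^{-1} = -1/10 + 1/5*e12


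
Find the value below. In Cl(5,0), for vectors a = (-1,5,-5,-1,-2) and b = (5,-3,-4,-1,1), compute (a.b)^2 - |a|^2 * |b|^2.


a . b = (-1)*5 + 5*(-3) + (-5)*(-4) + (-1)*(-1) + (-2)*1
= -5 + (-15) + 20 + 1 + (-2) = -1
|a|^2 = (-1)^2 + 5^2 + (-5)^2 + (-1)^2 + (-2)^2 = 56
|b|^2 = 5^2 + (-3)^2 + (-4)^2 + (-1)^2 + 1^2 = 52
(a.b)^2 = (-1)^2 = 1
|a|^2 * |b|^2 = 56 * 52 = 2912
Result = 1 - 2912 = -2911


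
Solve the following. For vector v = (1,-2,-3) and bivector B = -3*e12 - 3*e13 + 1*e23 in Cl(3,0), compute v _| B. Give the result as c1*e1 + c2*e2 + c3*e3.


Left contraction v _| B = <vB>_1 (grade-1 part of the geometric product vB).
Using e1_|e12 = e2, e2_|e12 = -e1, e1_|e13 = e3, e3_|e13 = -e1, e2_|e23 = e3, e3_|e23 = -e2:
e1 coeff: -v2*b12 - v3*b13 = -(-2)*(-3) - (-3)*(-3) = -15
e2 coeff: v1*b12 - v3*b23 = (1)*(-3) - (-3)*(1) = 0
e3 coeff: v1*b13 + v2*b23 = (1)*(-3) + (-2)*(1) = -5
v _| B = -15*e1 + 0*e2 - 5*e3


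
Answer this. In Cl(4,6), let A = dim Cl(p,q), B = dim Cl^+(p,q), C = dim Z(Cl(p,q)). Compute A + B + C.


n = 4 + 6 = 10
Total dim = 2^10 = 1024
Even subalgebra dim = 2^9 = 512
n is even, so center dim = 1
Sum = 1024 + 512 + 1 = 1537


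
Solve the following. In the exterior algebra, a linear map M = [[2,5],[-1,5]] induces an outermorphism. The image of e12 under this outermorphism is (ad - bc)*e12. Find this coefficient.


The outermorphism of a linear map f sends e1^e2 to f(e1)^f(e2).
f(e1) = 2*e1 - 1*e2
f(e2) = 5*e1 + 5*e2
f(e1) ^ f(e2) = (2*e1 - 1*e2) ^ (5*e1 + 5*e2)
= 2*5*e12 + (-1)*5*e21
= (10 - (-5))*e12
= 15*e12
Coefficient = 15


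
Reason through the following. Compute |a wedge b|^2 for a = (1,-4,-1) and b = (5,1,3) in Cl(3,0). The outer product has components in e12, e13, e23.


a wedge b = (a1*b2 - a2*b1)*e12 + (a1*b3 - a3*b1)*e13 + (a2*b3 - a3*b2)*e23
e12 coeff: 1*1 - (-4)*5 = 1 - (-20) = 21
e13 coeff: 1*3 - (-1)*5 = 3 - (-5) = 8
e23 coeff: (-4)*3 - (-1)*1 = -12 - (-1) = -11
|a wedge b|^2 = 21^2 + 8^2 + (-11)^2
= 441 + 64 + 121
= 626


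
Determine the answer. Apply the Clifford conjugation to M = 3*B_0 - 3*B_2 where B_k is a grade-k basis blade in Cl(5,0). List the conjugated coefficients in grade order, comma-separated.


Clifford conjugate sign for grade k: (-1)^(k(k+1)/2)
Grade 0: (-1)^(0*1/2) = (-1)^0 = 1, coeff 3 -> 3
Grade 2: (-1)^(2*3/2) = (-1)^3 = -1, coeff -3 -> 3
Conjugated coefficients: 3, 3


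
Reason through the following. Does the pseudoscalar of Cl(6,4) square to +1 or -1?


The pseudoscalar I = e1...e_n (product of all n generators) of Cl(p,q) satisfies I^2 = (-1)^(q + n(n-1)/2).
p = 6, q = 4, n = p + q = 10
n(n-1)/2 = 10 * 9 / 2 = 45
Exponent = q + n(n-1)/2 = 4 + 45 = 49
I^2 = (-1)^49 = -1


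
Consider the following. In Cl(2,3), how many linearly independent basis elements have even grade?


Even subalgebra dimension = 2^(n-1)
n = 2 + 3 = 5
2^(5 - 1) = 2^4 = 16
Verification: sum of C(5,k) for even k = 1 + 10 + 5 = 16
Result = 16


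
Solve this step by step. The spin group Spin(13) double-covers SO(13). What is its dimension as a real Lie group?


Spin(n) double-covers SO(n); both have Lie algebra so(n) of dimension n(n-1)/2.
n = 13
n(n-1) = 13 * 12 = 156
dim Spin(13) = 156/2 = 78


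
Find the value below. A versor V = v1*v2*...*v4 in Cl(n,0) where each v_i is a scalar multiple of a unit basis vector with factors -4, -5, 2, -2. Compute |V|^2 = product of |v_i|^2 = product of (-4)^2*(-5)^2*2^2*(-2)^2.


Each vector v_i has |v_i|^2 = s_i^2
Squared scales: (-4)^2 = 16, (-5)^2 = 25, 2^2 = 4, (-2)^2 = 4
|V|^2 = 16 * 25 * 4 * 4
= 6400


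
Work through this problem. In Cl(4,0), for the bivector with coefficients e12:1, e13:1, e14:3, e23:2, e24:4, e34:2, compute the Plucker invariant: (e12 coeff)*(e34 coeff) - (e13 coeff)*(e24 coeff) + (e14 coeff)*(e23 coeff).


Plucker relation: af - be + cd
a*f = 1*2 = 2
b*e = 1*4 = 4
c*d = 3*2 = 6
af - be + cd = 2 - 4 + 6
= 4


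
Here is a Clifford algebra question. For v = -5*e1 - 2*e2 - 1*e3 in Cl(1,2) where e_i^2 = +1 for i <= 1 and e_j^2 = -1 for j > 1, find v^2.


v^2 = sum of c_i^2 * e_i^2
Positive signature terms (e_i^2 = +1): (-5)^2 = 25
Negative signature terms (e_j^2 = -1): (-2)^2 + (-1)^2 = 5
v^2 = 25 - 5 = 20


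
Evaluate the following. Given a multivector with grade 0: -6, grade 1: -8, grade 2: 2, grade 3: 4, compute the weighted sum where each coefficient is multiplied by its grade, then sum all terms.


Grade-weighted sum = sum of grade_k * coefficient_k
0*(-6) = 0
1*(-8) = -8
2*2 = 4
3*4 = 12
Total = 0 + (-8) + 4 + 12 = 8


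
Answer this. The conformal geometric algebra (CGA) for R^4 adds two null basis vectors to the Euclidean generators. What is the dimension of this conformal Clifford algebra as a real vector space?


The conformal model of R^4 uses Cl(5,1): the 4 Euclidean generators plus two extra orthogonal generators e+ (e+^2 = +1) and e- (e-^2 = -1), from which the null vectors e0, einf are built.
Number of generators m = 4 + 2 = 6.
dim Cl(p,q) = 2^m = 2^6 = 64


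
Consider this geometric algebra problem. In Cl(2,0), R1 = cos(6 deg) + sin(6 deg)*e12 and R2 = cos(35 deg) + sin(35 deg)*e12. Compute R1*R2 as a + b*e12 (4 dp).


Same-plane rotors commute and their half-angles add:
R1*R2 = cos(a1 + a2) + sin(a1 + a2)*e12.
a1 + a2 = 6 + 35 = 41 deg
cos(41 deg) = 0.7547
sin(41 deg) = 0.6561
R1*R2 = 0.7547 + 0.6561*e12


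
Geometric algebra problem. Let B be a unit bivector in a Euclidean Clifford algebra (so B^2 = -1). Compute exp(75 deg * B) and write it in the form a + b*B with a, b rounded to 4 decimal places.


For a unit bivector B with B^2 = -1, the exponential series gives
e^(theta*B) = cos(theta) + sin(theta)*B (the GA analogue of Euler's formula).
theta = 75 degrees = 1.308997 rad
cos(75 deg) = 0.2588
sin(75 deg) = 0.9659
exp(theta*B) = 0.2588 + 0.9659*B


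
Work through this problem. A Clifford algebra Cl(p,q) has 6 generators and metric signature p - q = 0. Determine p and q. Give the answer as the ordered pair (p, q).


We need p + q = 6 and p - q = 0.
Adding: 2p = 6 + 0 = 6, so p = 3.
Then q = 6 - 3 = 3.
(p, q) = (3, 3)


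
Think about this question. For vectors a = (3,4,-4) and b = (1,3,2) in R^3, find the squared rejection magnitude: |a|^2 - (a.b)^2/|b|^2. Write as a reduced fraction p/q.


|a|^2 = 3^2 + 4^2 + (-4)^2 = 41
|b|^2 = 1^2 + 3^2 + 2^2 = 14
a . b = 3*1 + 4*3 + (-4)*2 = 7
(a.b)^2 = 7^2 = 49
|rej|^2 = 41 - 49/14
= (574 - 49)/14
= 525/14
In lowest terms: 75/2


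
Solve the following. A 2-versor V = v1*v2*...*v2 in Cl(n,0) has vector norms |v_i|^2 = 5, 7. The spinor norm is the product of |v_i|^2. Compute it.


Spinor norm N(V) = |v1|^2 * |v2|^2 * ... * |v2|^2
= 5 * 7
Running product: 5, 35
N(V) = 35


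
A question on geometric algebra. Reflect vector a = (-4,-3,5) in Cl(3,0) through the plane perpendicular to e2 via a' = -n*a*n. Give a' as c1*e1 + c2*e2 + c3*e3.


Reflection formula: a' = -n*a*n, with n = e2 (unit vector, n^2 = 1).
For reflection through hyperplane perp to e2:
The component along e2 flips sign, others stay.
a = (-4, -3, 5)
a' = (-4, 3, 5)
a' = -4*e1 + 3*e2 + 5*e3


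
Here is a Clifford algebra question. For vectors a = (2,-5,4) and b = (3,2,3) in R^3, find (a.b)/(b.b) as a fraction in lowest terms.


Projection coefficient = (a . b) / (b . b)
a . b = 2*3 + (-5)*2 + 4*3
= 6 + (-10) + 12 = 8
b . b = 3^2 + 2^2 + 3^2
= 9 + 4 + 9 = 22
Coefficient = 8/22
In lowest terms: 4/11


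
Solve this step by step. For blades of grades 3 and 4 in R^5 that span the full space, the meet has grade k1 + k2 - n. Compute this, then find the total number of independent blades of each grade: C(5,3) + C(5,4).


Meet grade = grade(A) + grade(B) - n
= 3 + 4 - 5 = 2
C(5,3) = 10
C(5,4) = 5
dim_A + dim_B = 10 + 5 = 15


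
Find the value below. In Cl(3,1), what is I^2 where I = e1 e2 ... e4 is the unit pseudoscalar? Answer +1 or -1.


The pseudoscalar I = e1...e_n (product of all n generators) of Cl(p,q) satisfies I^2 = (-1)^(q + n(n-1)/2).
p = 3, q = 1, n = p + q = 4
n(n-1)/2 = 4 * 3 / 2 = 6
Exponent = q + n(n-1)/2 = 1 + 6 = 7
I^2 = (-1)^7 = -1


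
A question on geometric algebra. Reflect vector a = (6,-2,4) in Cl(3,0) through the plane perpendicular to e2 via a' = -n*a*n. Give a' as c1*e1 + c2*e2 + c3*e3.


Reflection formula: a' = -n*a*n, with n = e2 (unit vector, n^2 = 1).
For reflection through hyperplane perp to e2:
The component along e2 flips sign, others stay.
a = (6, -2, 4)
a' = (6, 2, 4)
a' = 6*e1 + 2*e2 + 4*e3


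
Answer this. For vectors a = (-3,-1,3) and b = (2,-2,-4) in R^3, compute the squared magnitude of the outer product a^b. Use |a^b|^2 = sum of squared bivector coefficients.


a wedge b = (a1*b2 - a2*b1)*e12 + (a1*b3 - a3*b1)*e13 + (a2*b3 - a3*b2)*e23
e12 coeff: (-3)*(-2) - (-1)*2 = 6 - (-2) = 8
e13 coeff: (-3)*(-4) - 3*2 = 12 - 6 = 6
e23 coeff: (-1)*(-4) - 3*(-2) = 4 - (-6) = 10
|a wedge b|^2 = 8^2 + 6^2 + 10^2
= 64 + 36 + 100
= 200


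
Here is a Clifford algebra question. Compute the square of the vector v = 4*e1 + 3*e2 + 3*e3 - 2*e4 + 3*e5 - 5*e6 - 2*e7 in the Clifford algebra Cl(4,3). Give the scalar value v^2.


v^2 = sum of c_i^2 * e_i^2
Positive signature terms (e_i^2 = +1): 4^2 + 3^2 + 3^2 + (-2)^2 = 38
Negative signature terms (e_j^2 = -1): 3^2 + (-5)^2 + (-2)^2 = 38
v^2 = 38 - 38 = 0


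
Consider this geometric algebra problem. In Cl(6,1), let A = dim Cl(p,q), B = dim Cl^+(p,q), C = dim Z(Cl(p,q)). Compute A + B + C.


n = 6 + 1 = 7
Total dim = 2^7 = 128
Even subalgebra dim = 2^6 = 64
n is odd, so center dim = 2
Sum = 128 + 64 + 2 = 194


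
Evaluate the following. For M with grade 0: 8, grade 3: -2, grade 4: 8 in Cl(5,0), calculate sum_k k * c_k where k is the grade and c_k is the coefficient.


Grade-weighted sum = sum of grade_k * coefficient_k
0*8 = 0
3*(-2) = -6
4*8 = 32
Total = 0 + (-6) + 32 = 26


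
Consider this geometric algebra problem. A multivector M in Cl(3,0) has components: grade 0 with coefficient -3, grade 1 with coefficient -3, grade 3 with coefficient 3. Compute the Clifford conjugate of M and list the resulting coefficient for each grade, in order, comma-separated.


Clifford conjugate sign for grade k: (-1)^(k(k+1)/2)
Grade 0: (-1)^(0*1/2) = (-1)^0 = 1, coeff -3 -> -3
Grade 1: (-1)^(1*2/2) = (-1)^1 = -1, coeff -3 -> 3
Grade 3: (-1)^(3*4/2) = (-1)^6 = 1, coeff 3 -> 3
Conjugated coefficients: -3, 3, 3


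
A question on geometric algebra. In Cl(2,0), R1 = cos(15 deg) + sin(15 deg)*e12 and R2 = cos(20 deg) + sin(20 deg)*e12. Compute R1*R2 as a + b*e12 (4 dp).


Same-plane rotors commute and their half-angles add:
R1*R2 = cos(a1 + a2) + sin(a1 + a2)*e12.
a1 + a2 = 15 + 20 = 35 deg
cos(35 deg) = 0.8192
sin(35 deg) = 0.5736
R1*R2 = 0.8192 + 0.5736*e12


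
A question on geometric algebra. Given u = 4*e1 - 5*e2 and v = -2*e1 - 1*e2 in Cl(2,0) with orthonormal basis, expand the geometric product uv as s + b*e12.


Expand: (4*e1 - 5*e2)(-2*e1 - 1*e2)
= 4*(-2)*e1e1 + 4*(-1)*e1e2 + (-5)*(-2)*e2e1 + (-5)*(-1)*e2e2
Using e1^2 = e2^2 = 1, e2e1 = -e1e2:
Scalar part s = 4*(-2) + (-5)*(-1) = -8 + 5 = -3
Bivector part b = 4*(-1) - (-5)*(-2) = -4 - 10 = -14
uv = -3 - 14*e12


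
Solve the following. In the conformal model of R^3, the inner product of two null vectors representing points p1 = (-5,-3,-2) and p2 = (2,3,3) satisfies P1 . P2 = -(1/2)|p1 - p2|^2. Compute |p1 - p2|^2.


p1 - p2 = (-7, -6, -5)
|p1 - p2|^2 = (-7)^2 + (-6)^2 + (-5)^2
= 49 + 36 + 25
= 110


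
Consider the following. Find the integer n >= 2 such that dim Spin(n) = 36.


dim Spin(n) = dim so(n) = n(n-1)/2.
Solve n(n-1)/2 = 36, i.e. n^2 - n - 72 = 0.
Discriminant = 1 + 8*36 = 289
n = (1 + sqrt(289))/2 = (1 + 17)/2 = 9


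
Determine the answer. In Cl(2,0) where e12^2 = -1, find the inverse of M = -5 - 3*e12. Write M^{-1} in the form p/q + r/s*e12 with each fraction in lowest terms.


M = -5 - 3*e12, where e12^2 = -1.
Since M commutes with its reverse ~M = a - b*e12, M * ~M = a^2 - b^2*e12^2 = a^2 + b^2.
So M^{-1} = ~M / (a^2 + b^2) = (a - b*e12)/(a^2 + b^2).
a^2 + b^2 = 25 + 9 = 34
Scalar part = -5/34 = -5/34
Bivector coeff = 3/34 = 3/34
M^{-1} = -5/34 + 3/34*e12


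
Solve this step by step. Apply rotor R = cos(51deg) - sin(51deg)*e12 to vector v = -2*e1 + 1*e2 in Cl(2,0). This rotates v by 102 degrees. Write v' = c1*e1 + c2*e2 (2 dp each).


Rotor R = cos(51deg) - sin(51deg)*e12
Rotation angle theta = 2 * 51 = 102 degrees
v' = R*v*~R rotates v by theta.
cos(102deg) = -0.2079, sin(102deg) = 0.9781
v'_1 = -2*cos(102deg) - 1*sin(102deg)
= -2*(-0.2079) - 1*0.9781
= -0.56
v'_2 = -2*sin(102deg) + 1*cos(102deg)
= -2*0.9781 + 1*(-0.2079)
= -2.16
v' = -0.56*e1 - 2.16*e2


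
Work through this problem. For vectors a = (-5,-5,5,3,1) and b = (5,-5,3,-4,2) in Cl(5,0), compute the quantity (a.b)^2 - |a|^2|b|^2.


a . b = (-5)*5 + (-5)*(-5) + 5*3 + 3*(-4) + 1*2
= -25 + 25 + 15 + (-12) + 2 = 5
|a|^2 = (-5)^2 + (-5)^2 + 5^2 + 3^2 + 1^2 = 85
|b|^2 = 5^2 + (-5)^2 + 3^2 + (-4)^2 + 2^2 = 79
(a.b)^2 = 5^2 = 25
|a|^2 * |b|^2 = 85 * 79 = 6715
Result = 25 - 6715 = -6690


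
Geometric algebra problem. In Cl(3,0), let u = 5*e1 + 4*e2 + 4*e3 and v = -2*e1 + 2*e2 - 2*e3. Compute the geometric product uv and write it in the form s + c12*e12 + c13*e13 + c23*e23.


In Cl(3,0): e_i^2 = 1, e_ie_j = -e_je_i for i != j.
Scalar part = u . v = 5*(-2) + 4*2 + 4*(-2)
= -10 + 8 + (-8) = -10
e12 coeff = 5*2 - 4*(-2) = 10 - (-8) = 18
e13 coeff = 5*(-2) - 4*(-2) = -10 - (-8) = -2
e23 coeff = 4*(-2) - 4*2 = -8 - 8 = -16
uv = -10 + 18*e12 - 2*e13 - 16*e23


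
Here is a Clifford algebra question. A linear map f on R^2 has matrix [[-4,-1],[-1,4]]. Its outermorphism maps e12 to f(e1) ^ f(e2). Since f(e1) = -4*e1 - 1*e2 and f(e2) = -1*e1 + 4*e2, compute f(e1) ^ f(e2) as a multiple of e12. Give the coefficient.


The outermorphism of a linear map f sends e1^e2 to f(e1)^f(e2).
f(e1) = -4*e1 - 1*e2
f(e2) = -1*e1 + 4*e2
f(e1) ^ f(e2) = (-4*e1 - 1*e2) ^ (-1*e1 + 4*e2)
= (-4)*4*e12 + (-1)*(-1)*e21
= (-16 - 1)*e12
= -17*e12
Coefficient = -17


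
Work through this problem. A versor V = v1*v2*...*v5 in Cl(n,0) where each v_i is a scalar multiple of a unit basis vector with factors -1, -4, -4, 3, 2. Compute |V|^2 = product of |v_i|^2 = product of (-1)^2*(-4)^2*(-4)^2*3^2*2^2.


Each vector v_i has |v_i|^2 = s_i^2
Squared scales: (-1)^2 = 1, (-4)^2 = 16, (-4)^2 = 16, 3^2 = 9, 2^2 = 4
|V|^2 = 1 * 16 * 16 * 9 * 4
= 9216


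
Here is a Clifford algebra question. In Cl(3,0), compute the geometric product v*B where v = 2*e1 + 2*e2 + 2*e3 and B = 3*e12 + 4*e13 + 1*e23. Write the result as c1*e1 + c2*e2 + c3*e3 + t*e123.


vB has grade-1 (vector) and grade-3 (trivector) parts: vB = (v _| B) + (v ^ B).
Vector part <vB>_1:
  e1: -v2*b12 - v3*b13 = -(2)*(3) - (2)*(4) = -14
  e2: v1*b12 - v3*b23 = (2)*(3) - (2)*(1) = 4
  e3: v1*b13 + v2*b23 = (2)*(4) + (2)*(1) = 10
Trivector part <vB>_3:
  e123: v1*b23 - v2*b13 + v3*b12 = (2)*(1) - (2)*(4) + (2)*(3) = 0
vB = -14*e1 + 4*e2 + 10*e3 + 0*e123


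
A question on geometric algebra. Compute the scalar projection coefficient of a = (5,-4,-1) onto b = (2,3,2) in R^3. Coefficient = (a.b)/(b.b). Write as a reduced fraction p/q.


Projection coefficient = (a . b) / (b . b)
a . b = 5*2 + (-4)*3 + (-1)*2
= 10 + (-12) + (-2) = -4
b . b = 2^2 + 3^2 + 2^2
= 4 + 9 + 4 = 17
Coefficient = -4/17
In lowest terms: -4/17


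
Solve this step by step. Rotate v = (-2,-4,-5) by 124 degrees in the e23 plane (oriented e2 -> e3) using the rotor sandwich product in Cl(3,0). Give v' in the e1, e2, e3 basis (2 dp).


Rotor R = cos(62deg) - sin(62deg)*e23
Rotation angle theta = 2 * 62 = 124 degrees in the e23 plane (e2 -> e3).
The component perpendicular to the plane (e1) is invariant: v'_1 = v1 = -2.00
cos(124deg) = -0.5592, sin(124deg) = 0.8290
v'_2 = v2*cos(theta) - v3*sin(theta) = -4*(-0.5592) - (-5)*0.8290 = 6.38
v'_3 = v2*sin(theta) + v3*cos(theta) = -4*0.8290 + (-5)*(-0.5592) = -0.52
v' = -2.00*e1 + 6.38*e2 - 0.52*e3


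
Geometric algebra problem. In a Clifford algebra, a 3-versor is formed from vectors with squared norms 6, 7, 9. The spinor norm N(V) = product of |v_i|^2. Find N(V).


Spinor norm N(V) = |v1|^2 * |v2|^2 * ... * |v3|^2
= 6 * 7 * 9
Running product: 6, 42, 378
N(V) = 378


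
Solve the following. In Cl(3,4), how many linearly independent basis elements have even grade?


Even subalgebra dimension = 2^(n-1)
n = 3 + 4 = 7
2^(7 - 1) = 2^6 = 64
Verification: sum of C(7,k) for even k = 1 + 21 + 35 + 7 = 64
Result = 64


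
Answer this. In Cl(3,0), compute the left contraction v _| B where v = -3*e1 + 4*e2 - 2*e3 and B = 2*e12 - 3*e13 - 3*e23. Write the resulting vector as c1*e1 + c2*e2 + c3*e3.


Left contraction v _| B = <vB>_1 (grade-1 part of the geometric product vB).
Using e1_|e12 = e2, e2_|e12 = -e1, e1_|e13 = e3, e3_|e13 = -e1, e2_|e23 = e3, e3_|e23 = -e2:
e1 coeff: -v2*b12 - v3*b13 = -(4)*(2) - (-2)*(-3) = -14
e2 coeff: v1*b12 - v3*b23 = (-3)*(2) - (-2)*(-3) = -12
e3 coeff: v1*b13 + v2*b23 = (-3)*(-3) + (4)*(-3) = -3
v _| B = -14*e1 - 12*e2 - 3*e3


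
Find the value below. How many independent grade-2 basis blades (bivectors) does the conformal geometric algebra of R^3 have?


The conformal model of R^3 uses Cl(4,1) with m = 3 + 2 = 5 generators.
Number of grade-2 blades = C(m, 2) = C(5, 2)
= 5*4/2 = 10


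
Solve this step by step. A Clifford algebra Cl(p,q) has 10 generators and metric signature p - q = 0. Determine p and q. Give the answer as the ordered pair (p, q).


We need p + q = 10 and p - q = 0.
Adding: 2p = 10 + 0 = 10, so p = 5.
Then q = 10 - 5 = 5.
(p, q) = (5, 5)


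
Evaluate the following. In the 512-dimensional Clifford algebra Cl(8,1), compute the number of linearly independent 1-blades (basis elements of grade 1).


Number of grade-k basis blades in Cl(p,q) with n = p + q is C(n, k).
n = 8 + 1 = 9
C(9, 1) = 9! / (1! * 8!)
= 362880 / (1 * 40320)
= 9


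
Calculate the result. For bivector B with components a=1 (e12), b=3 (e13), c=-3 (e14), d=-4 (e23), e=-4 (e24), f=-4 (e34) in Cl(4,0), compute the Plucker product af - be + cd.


Plucker relation: af - be + cd
a*f = 1*(-4) = -4
b*e = 3*(-4) = -12
c*d = (-3)*(-4) = 12
af - be + cd = -4 - (-12) + 12
= 20


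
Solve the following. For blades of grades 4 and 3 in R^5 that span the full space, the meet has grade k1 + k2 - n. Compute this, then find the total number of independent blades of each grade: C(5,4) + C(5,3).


Meet grade = grade(A) + grade(B) - n
= 4 + 3 - 5 = 2
C(5,4) = 5
C(5,3) = 10
dim_A + dim_B = 5 + 10 = 15


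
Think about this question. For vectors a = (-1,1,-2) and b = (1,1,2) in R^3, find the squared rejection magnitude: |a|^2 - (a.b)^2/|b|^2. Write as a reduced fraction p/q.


|a|^2 = (-1)^2 + 1^2 + (-2)^2 = 6
|b|^2 = 1^2 + 1^2 + 2^2 = 6
a . b = (-1)*1 + 1*1 + (-2)*2 = -4
(a.b)^2 = (-4)^2 = 16
|rej|^2 = 6 - 16/6
= (36 - 16)/6
= 20/6
In lowest terms: 10/3


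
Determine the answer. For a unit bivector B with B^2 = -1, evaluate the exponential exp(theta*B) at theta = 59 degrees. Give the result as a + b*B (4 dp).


For a unit bivector B with B^2 = -1, the exponential series gives
e^(theta*B) = cos(theta) + sin(theta)*B (the GA analogue of Euler's formula).
theta = 59 degrees = 1.029744 rad
cos(59 deg) = 0.5150
sin(59 deg) = 0.8572
exp(theta*B) = 0.5150 + 0.8572*B


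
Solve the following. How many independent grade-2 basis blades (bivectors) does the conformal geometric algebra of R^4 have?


The conformal model of R^4 uses Cl(5,1) with m = 4 + 2 = 6 generators.
Number of grade-2 blades = C(m, 2) = C(6, 2)
= 6*5/2 = 15


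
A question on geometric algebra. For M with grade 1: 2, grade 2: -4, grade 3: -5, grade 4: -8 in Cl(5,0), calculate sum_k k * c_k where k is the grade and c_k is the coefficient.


Grade-weighted sum = sum of grade_k * coefficient_k
1*2 = 2
2*(-4) = -8
3*(-5) = -15
4*(-8) = -32
Total = 2 + (-8) + (-15) + (-32) = -53


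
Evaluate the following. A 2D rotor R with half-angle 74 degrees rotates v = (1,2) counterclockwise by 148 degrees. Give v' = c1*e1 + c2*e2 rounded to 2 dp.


Rotor R = cos(74deg) - sin(74deg)*e12
Rotation angle theta = 2 * 74 = 148 degrees
v' = R*v*~R rotates v by theta.
cos(148deg) = -0.8480, sin(148deg) = 0.5299
v'_1 = 1*cos(148deg) - 2*sin(148deg)
= 1*(-0.8480) - 2*0.5299
= -1.91
v'_2 = 1*sin(148deg) + 2*cos(148deg)
= 1*0.5299 + 2*(-0.8480)
= -1.17
v' = -1.91*e1 - 1.17*e2


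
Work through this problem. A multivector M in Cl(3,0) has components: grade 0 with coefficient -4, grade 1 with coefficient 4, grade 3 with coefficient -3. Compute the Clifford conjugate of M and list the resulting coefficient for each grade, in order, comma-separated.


Clifford conjugate sign for grade k: (-1)^(k(k+1)/2)
Grade 0: (-1)^(0*1/2) = (-1)^0 = 1, coeff -4 -> -4
Grade 1: (-1)^(1*2/2) = (-1)^1 = -1, coeff 4 -> -4
Grade 3: (-1)^(3*4/2) = (-1)^6 = 1, coeff -3 -> -3
Conjugated coefficients: -4, -4, -3
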